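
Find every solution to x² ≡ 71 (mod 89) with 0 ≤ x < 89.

89 ≡ 1 (mod 4), so we find a root by search.
Trying successive values, 31² = 961 ≡ 71 (mod 89). The other root is 89 − 31 = 58.

31, 58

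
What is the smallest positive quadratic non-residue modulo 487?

3

(2/487) = +1, so 2 is a residue.
(3/487) = −1, so 3 is the smallest positive non-residue mod 487.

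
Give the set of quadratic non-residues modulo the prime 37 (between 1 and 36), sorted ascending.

2, 5, 6, 8, 13, 14, 15, 17, 18, 19, 20, 22, 23, 24, 29, 31, 32, 35

Square k = 1,…,18 (k and 37−k give the same square):
1²=1, 2²=4, 3²=9, 4²=16, 5²=25, 6²=36, 7²≡12, 8²≡27, 9²≡7, 10²≡26, 11²≡10, 12²≡33, 13²≡21, 14²≡11, 15²≡3, 16²≡34, 17²≡30, 18²≡28 (mod 37).
The residues are {1, 3, 4, 7, 9, 10, 11, 12, 16, 21, 25, 26, 27, 28, 30, 33, 34, 36}; the non-residues are the remaining 18 nonzero classes.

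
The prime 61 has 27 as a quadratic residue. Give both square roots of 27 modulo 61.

61 ≡ 1 (mod 4), so we find a root by search.
Trying successive values, 24² = 576 ≡ 27 (mod 61). The other root is 61 − 24 = 37.

24, 37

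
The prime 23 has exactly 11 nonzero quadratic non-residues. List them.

Square k = 1,…,11 (k and 23−k give the same square):
1²=1, 2²=4, 3²=9, 4²=16, 5²≡2, 6²≡13, 7²≡3, 8²≡18, 9²≡12, 10²≡8, 11²≡6 (mod 23).
The residues are {1, 2, 3, 4, 6, 8, 9, 12, 13, 16, 18}; the non-residues are the remaining 11 nonzero classes.

5, 7, 10, 11, 14, 15, 17, 19, 20, 21, 22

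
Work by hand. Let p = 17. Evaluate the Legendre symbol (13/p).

1

Reciprocity: 13 ≡ 1 and 17 ≡ 1 (mod 4), so (13/17) = +(17/13).
Reduce top mod 13: now compute (4/13).
Pull out 2^2: since 13 ≡ 5 (mod 8), (2/13) = -1, so (2/13)^2 = +1.
Reached (1/13) = 1. Collecting the sign flips along the way, the symbol is +1.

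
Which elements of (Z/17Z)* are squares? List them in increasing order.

Square k = 1,…,8 (k and 17−k give the same square):
1²=1, 2²=4, 3²=9, 4²=16, 5²≡8, 6²≡2, 7²≡15, 8²≡13 (mod 17).
So the quadratic residues mod 17 are {1, 2, 4, 8, 9, 13, 15, 16}.

1 2 4 8 9 13 15 16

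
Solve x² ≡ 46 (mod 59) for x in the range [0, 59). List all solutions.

Since 59 ≡ 3 (mod 4), a square root of 46 is 46^((59+1)/4) = 46^15 mod 59.
Repeated squaring: 46^2≡51, 46^4≡5, 46^8≡25 (mod 59).
46^15 = 46^(8+4+2+1) ≡ 20 (mod 59).
Check: 20² = 400 ≡ 46 (mod 59). The two roots are 20 and 39.

20, 39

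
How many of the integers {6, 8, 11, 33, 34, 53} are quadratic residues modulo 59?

1

(6/59) = -1 → non-residue.
(8/59) = -1 → non-residue.
(11/59) = -1 → non-residue.
(33/59) = -1 → non-residue.
(34/59) = -1 → non-residue.
(53/59) = +1 → QR.
Total quadratic residues among the 6: 1.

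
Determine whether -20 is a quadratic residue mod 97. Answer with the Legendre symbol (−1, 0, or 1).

-1

First reduce: -20 ≡ 77 (mod 97).
Reciprocity: 77 ≡ 1 and 97 ≡ 1 (mod 4), so (77/97) = +(97/77).
Reduce top mod 77: now compute (20/77).
Pull out 2^2: since 77 ≡ 5 (mod 8), (2/77) = -1, so (2/77)^2 = +1.
Reciprocity: 5 ≡ 1 and 77 ≡ 1 (mod 4), so (5/77) = +(77/5).
Reduce top mod 5: now compute (2/5).
Pull out 2: since 5 ≡ 5 (mod 8), (2/5) = -1.
Reached (1/5) = 1. Collecting the sign flips along the way, the symbol is -1.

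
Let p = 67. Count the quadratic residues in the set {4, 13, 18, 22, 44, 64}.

(4/67) = +1 → QR.
(13/67) = -1 → non-residue.
(18/67) = -1 → non-residue.
(22/67) = +1 → QR.
(44/67) = -1 → non-residue.
(64/67) = +1 → QR.
Total quadratic residues among the 6: 3.

3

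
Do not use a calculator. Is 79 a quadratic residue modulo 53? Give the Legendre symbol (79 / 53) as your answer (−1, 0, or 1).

-1

Euler's criterion: (79/53) ≡ 26^26 (mod 53).
26^2 ≡ 40 (mod 53)
26^4 ≡ 10 (mod 53)
26^8 ≡ 47 (mod 53)
26^16 ≡ 36 (mod 53)
26^26 = 26^(16+8+2) ≡ 52 (mod 53).
Result is 52 ≡ −1, so (79/53) = −1.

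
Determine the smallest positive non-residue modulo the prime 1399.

3

(2/1399) = +1, so 2 is a residue.
(3/1399) = −1, so 3 is the smallest positive non-residue mod 1399.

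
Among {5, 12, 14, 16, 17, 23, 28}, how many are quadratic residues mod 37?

3

(5/37) = -1 → non-residue.
(12/37) = +1 → QR.
(14/37) = -1 → non-residue.
(16/37) = +1 → QR.
(17/37) = -1 → non-residue.
(23/37) = -1 → non-residue.
(28/37) = +1 → QR.
Total quadratic residues among the 7: 3.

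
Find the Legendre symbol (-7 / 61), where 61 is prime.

Euler's criterion: (-7/61) ≡ 54^30 (mod 61).
54^2 ≡ 49 (mod 61)
54^4 ≡ 22 (mod 61)
54^8 ≡ 57 (mod 61)
54^16 ≡ 16 (mod 61)
54^30 = 54^(16+8+4+2) ≡ 60 (mod 61).
Result is 60 ≡ −1, so (-7/61) = −1.

-1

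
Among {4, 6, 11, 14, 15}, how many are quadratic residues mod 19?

3

(4/19) = +1 → QR.
(6/19) = +1 → QR.
(11/19) = +1 → QR.
(14/19) = -1 → non-residue.
(15/19) = -1 → non-residue.
Total quadratic residues among the 5: 3.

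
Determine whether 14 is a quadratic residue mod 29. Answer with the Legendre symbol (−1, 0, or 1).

Pull out 2: since 29 ≡ 5 (mod 8), (2/29) = -1.
Reciprocity: 7 ≡ 3 and 29 ≡ 1 (mod 4), so (7/29) = +(29/7).
Reduce top mod 7: now compute (1/7).
Reached (1/7) = 1. Collecting the sign flips along the way, the symbol is -1.

-1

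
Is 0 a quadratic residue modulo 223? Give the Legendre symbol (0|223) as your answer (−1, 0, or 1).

0

Top reduces to 0: gcd > 1, so the symbol is 0.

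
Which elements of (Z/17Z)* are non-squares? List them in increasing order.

3 5 6 7 10 11 12 14

Square k = 1,…,8 (k and 17−k give the same square):
1²=1, 2²=4, 3²=9, 4²=16, 5²≡8, 6²≡2, 7²≡15, 8²≡13 (mod 17).
The residues are {1, 2, 4, 8, 9, 13, 15, 16}; the non-residues are the remaining 8 nonzero classes.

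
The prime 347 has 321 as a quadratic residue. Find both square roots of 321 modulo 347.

Since 347 ≡ 3 (mod 4), a square root of 321 is 321^((347+1)/4) = 321^87 mod 347.
Repeated squaring: 321^2≡329, 321^4≡324, 321^8≡182, 321^16≡159, 321^32≡297, 321^64≡71 (mod 347).
321^87 = 321^(64+16+4+2+1) ≡ 93 (mod 347).
Check: 93² = 8649 ≡ 321 (mod 347). The two roots are 93 and 254.

93, 254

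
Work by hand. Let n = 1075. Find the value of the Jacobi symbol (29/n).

-1

Reciprocity: 29 ≡ 1 and 1075 ≡ 3 (mod 4), so (29/1075) = +(1075/29).
Reduce top mod 29: now compute (2/29).
Pull out 2: since 29 ≡ 5 (mod 8), (2/29) = -1.
Reached (1/29) = 1. Collecting the sign flips along the way, the symbol is -1.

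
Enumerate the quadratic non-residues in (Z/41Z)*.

3, 6, 7, 11, 12, 13, 14, 15, 17, 19, 22, 24, 26, 27, 28, 29, 30, 34, 35, 38

Square k = 1,…,20 (k and 41−k give the same square):
1²=1, 2²=4, 3²=9, 4²=16, 5²=25, 6²=36, 7²≡8, 8²≡23, 9²≡40, 10²≡18, 11²≡39, 12²≡21, 13²≡5, 14²≡32, 15²≡20, 16²≡10, 17²≡2, 18²≡37, 19²≡33, 20²≡31 (mod 41).
The residues are {1, 2, 4, 5, 8, 9, 10, 16, 18, 20, 21, 23, 25, 31, 32, 33, 36, 37, 39, 40}; the non-residues are the remaining 20 nonzero classes.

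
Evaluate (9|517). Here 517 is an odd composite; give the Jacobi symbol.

Reciprocity: 9 ≡ 1 and 517 ≡ 1 (mod 4), so (9/517) = +(517/9).
Reduce top mod 9: now compute (4/9).
Pull out 2^2: since 9 ≡ 1 (mod 8), (2/9) = +1, so (2/9)^2 = +1.
Reached (1/9) = 1. Collecting the sign flips along the way, the symbol is +1.

1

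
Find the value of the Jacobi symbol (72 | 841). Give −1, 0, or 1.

Pull out 2^3: since 841 ≡ 1 (mod 8), (2/841) = +1, so (2/841)^3 = +1.
Reciprocity: 9 ≡ 1 and 841 ≡ 1 (mod 4), so (9/841) = +(841/9).
Reduce top mod 9: now compute (4/9).
Pull out 2^2: since 9 ≡ 1 (mod 8), (2/9) = +1, so (2/9)^2 = +1.
Reached (1/9) = 1. Collecting the sign flips along the way, the symbol is +1.

1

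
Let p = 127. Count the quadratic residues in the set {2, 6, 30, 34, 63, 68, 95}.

4

(2/127) = +1 → QR.
(6/127) = -1 → non-residue.
(30/127) = +1 → QR.
(34/127) = +1 → QR.
(63/127) = -1 → non-residue.
(68/127) = +1 → QR.
(95/127) = -1 → non-residue.
Total quadratic residues among the 7: 4.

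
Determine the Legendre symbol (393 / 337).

Euler's criterion: (393/337) ≡ 56^168 (mod 337).
56^2 ≡ 103 (mod 337)
56^4 ≡ 162 (mod 337)
56^8 ≡ 295 (mod 337)
56^16 ≡ 79 (mod 337)
56^32 ≡ 175 (mod 337)
56^64 ≡ 295 (mod 337)
56^128 ≡ 79 (mod 337)
56^168 = 56^(128+32+8) ≡ 1 (mod 337).
Result is 1, so (393/337) = 1.

1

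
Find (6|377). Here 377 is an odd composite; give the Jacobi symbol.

Pull out 2: since 377 ≡ 1 (mod 8), (2/377) = +1.
Reciprocity: 3 ≡ 3 and 377 ≡ 1 (mod 4), so (3/377) = +(377/3).
Reduce top mod 3: now compute (2/3).
Pull out 2: since 3 ≡ 3 (mod 8), (2/3) = -1.
Reached (1/3) = 1. Collecting the sign flips along the way, the symbol is -1.

-1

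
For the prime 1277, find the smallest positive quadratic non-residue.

2

(2/1277) = −1, so 2 is the smallest positive non-residue mod 1277.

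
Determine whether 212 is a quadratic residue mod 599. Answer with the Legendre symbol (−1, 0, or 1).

1

Pull out 2^2: since 599 ≡ 7 (mod 8), (2/599) = +1, so (2/599)^2 = +1.
Reciprocity: 53 ≡ 1 and 599 ≡ 3 (mod 4), so (53/599) = +(599/53).
Reduce top mod 53: now compute (16/53).
Pull out 2^4: since 53 ≡ 5 (mod 8), (2/53) = -1, so (2/53)^4 = +1.
Reached (1/53) = 1. Collecting the sign flips along the way, the symbol is +1.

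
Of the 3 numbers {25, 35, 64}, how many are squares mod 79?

(25/79) = +1 → QR.
(35/79) = -1 → non-residue.
(64/79) = +1 → QR.
Total quadratic residues among the 3: 2.

2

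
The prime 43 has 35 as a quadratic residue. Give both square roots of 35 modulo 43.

11, 32

Since 43 ≡ 3 (mod 4), a square root of 35 is 35^((43+1)/4) = 35^11 mod 43.
Repeated squaring: 35^2≡21, 35^4≡11, 35^8≡35 (mod 43).
35^11 = 35^(8+2+1) ≡ 11 (mod 43).
Check: 11² = 121 ≡ 35 (mod 43). The two roots are 11 and 32.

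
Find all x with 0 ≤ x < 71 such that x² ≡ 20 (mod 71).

Since 71 ≡ 3 (mod 4), a square root of 20 is 20^((71+1)/4) = 20^18 mod 71.
Repeated squaring: 20^2≡45, 20^4≡37, 20^8≡20, 20^16≡45 (mod 71).
20^18 = 20^(16+2) ≡ 37 (mod 71).
Check: 37² = 1369 ≡ 20 (mod 71). The two roots are 34 and 37.

34, 37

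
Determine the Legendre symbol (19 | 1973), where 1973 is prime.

Reciprocity: 19 ≡ 3 and 1973 ≡ 1 (mod 4), so (19/1973) = +(1973/19).
Reduce top mod 19: now compute (16/19).
Pull out 2^4: since 19 ≡ 3 (mod 8), (2/19) = -1, so (2/19)^4 = +1.
Reached (1/19) = 1. Collecting the sign flips along the way, the symbol is +1.

1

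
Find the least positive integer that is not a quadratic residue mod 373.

(2/373) = −1, so 2 is the smallest positive non-residue mod 373.

2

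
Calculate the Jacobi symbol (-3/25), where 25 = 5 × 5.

First reduce: -3 ≡ 22 (mod 25).
Pull out 2: since 25 ≡ 1 (mod 8), (2/25) = +1.
Reciprocity: 11 ≡ 3 and 25 ≡ 1 (mod 4), so (11/25) = +(25/11).
Reduce top mod 11: now compute (3/11).
Reciprocity: 3 ≡ 3 and 11 ≡ 3 (mod 4), so (3/11) = −(11/3).
Reduce top mod 3: now compute (2/3).
Pull out 2: since 3 ≡ 3 (mod 8), (2/3) = -1.
Reached (1/3) = 1. Collecting the sign flips along the way, the symbol is +1.

1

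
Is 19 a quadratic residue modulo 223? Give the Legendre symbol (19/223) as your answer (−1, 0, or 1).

1

Reciprocity: 19 ≡ 3 and 223 ≡ 3 (mod 4), so (19/223) = −(223/19).
Reduce top mod 19: now compute (14/19).
Pull out 2: since 19 ≡ 3 (mod 8), (2/19) = -1.
Reciprocity: 7 ≡ 3 and 19 ≡ 3 (mod 4), so (7/19) = −(19/7).
Reduce top mod 7: now compute (5/7).
Reciprocity: 5 ≡ 1 and 7 ≡ 3 (mod 4), so (5/7) = +(7/5).
Reduce top mod 5: now compute (2/5).
Pull out 2: since 5 ≡ 5 (mod 8), (2/5) = -1.
Reached (1/5) = 1. Collecting the sign flips along the way, the symbol is +1.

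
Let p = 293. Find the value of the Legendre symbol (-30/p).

First reduce: -30 ≡ 263 (mod 293).
Reciprocity: 263 ≡ 3 and 293 ≡ 1 (mod 4), so (263/293) = +(293/263).
Reduce top mod 263: now compute (30/263).
Pull out 2: since 263 ≡ 7 (mod 8), (2/263) = +1.
Reciprocity: 15 ≡ 3 and 263 ≡ 3 (mod 4), so (15/263) = −(263/15).
Reduce top mod 15: now compute (8/15).
Pull out 2^3: since 15 ≡ 7 (mod 8), (2/15) = +1, so (2/15)^3 = +1.
Reached (1/15) = 1. Collecting the sign flips along the way, the symbol is -1.

-1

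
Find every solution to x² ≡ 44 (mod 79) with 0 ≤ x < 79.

26, 53

Since 79 ≡ 3 (mod 4), a square root of 44 is 44^((79+1)/4) = 44^20 mod 79.
Repeated squaring: 44^2≡40, 44^4≡20, 44^8≡5, 44^16≡25 (mod 79).
44^20 = 44^(16+4) ≡ 26 (mod 79).
Check: 26² = 676 ≡ 44 (mod 79). The two roots are 26 and 53.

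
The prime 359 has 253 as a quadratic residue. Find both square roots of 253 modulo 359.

Since 359 ≡ 3 (mod 4), a square root of 253 is 253^((359+1)/4) = 253^90 mod 359.
Repeated squaring: 253^2≡107, 253^4≡320, 253^8≡85, 253^16≡45, 253^32≡230, 253^64≡127 (mod 359).
253^90 = 253^(64+16+8+2) ≡ 110 (mod 359).
Check: 110² = 12100 ≡ 253 (mod 359). The two roots are 110 and 249.

110, 249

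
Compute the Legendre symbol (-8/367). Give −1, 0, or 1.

First reduce: -8 ≡ 359 (mod 367).
Reciprocity: 359 ≡ 3 and 367 ≡ 3 (mod 4), so (359/367) = −(367/359).
Reduce top mod 359: now compute (8/359).
Pull out 2^3: since 359 ≡ 7 (mod 8), (2/359) = +1, so (2/359)^3 = +1.
Reached (1/359) = 1. Collecting the sign flips along the way, the symbol is -1.

-1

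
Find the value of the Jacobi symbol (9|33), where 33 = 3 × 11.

Reciprocity: 9 ≡ 1 and 33 ≡ 1 (mod 4), so (9/33) = +(33/9).
Reduce top mod 9: now compute (6/9).
Pull out 2: since 9 ≡ 1 (mod 8), (2/9) = +1.
Reciprocity: 3 ≡ 3 and 9 ≡ 1 (mod 4), so (3/9) = +(9/3).
Reduce top mod 3: now compute (0/3).
Top reduces to 0: gcd > 1, so the symbol is 0.

0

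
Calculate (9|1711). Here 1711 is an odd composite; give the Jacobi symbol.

1

Reciprocity: 9 ≡ 1 and 1711 ≡ 3 (mod 4), so (9/1711) = +(1711/9).
Reduce top mod 9: now compute (1/9).
Reached (1/9) = 1. Collecting the sign flips along the way, the symbol is +1.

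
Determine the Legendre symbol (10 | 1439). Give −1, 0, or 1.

1

Pull out 2: since 1439 ≡ 7 (mod 8), (2/1439) = +1.
Reciprocity: 5 ≡ 1 and 1439 ≡ 3 (mod 4), so (5/1439) = +(1439/5).
Reduce top mod 5: now compute (4/5).
Pull out 2^2: since 5 ≡ 5 (mod 8), (2/5) = -1, so (2/5)^2 = +1.
Reached (1/5) = 1. Collecting the sign flips along the way, the symbol is +1.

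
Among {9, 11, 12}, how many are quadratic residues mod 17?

(9/17) = +1 → QR.
(11/17) = -1 → non-residue.
(12/17) = -1 → non-residue.
Total quadratic residues among the 3: 1.

1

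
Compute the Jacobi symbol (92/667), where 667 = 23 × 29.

Pull out 2^2: since 667 ≡ 3 (mod 8), (2/667) = -1, so (2/667)^2 = +1.
Reciprocity: 23 ≡ 3 and 667 ≡ 3 (mod 4), so (23/667) = −(667/23).
Reduce top mod 23: now compute (0/23).
Top reduces to 0: gcd > 1, so the symbol is 0.

0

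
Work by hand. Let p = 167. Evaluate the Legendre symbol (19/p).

Reciprocity: 19 ≡ 3 and 167 ≡ 3 (mod 4), so (19/167) = −(167/19).
Reduce top mod 19: now compute (15/19).
Reciprocity: 15 ≡ 3 and 19 ≡ 3 (mod 4), so (15/19) = −(19/15).
Reduce top mod 15: now compute (4/15).
Pull out 2^2: since 15 ≡ 7 (mod 8), (2/15) = +1, so (2/15)^2 = +1.
Reached (1/15) = 1. Collecting the sign flips along the way, the symbol is +1.

1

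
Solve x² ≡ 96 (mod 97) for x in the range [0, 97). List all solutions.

22, 75

97 ≡ 1 (mod 4), so we find a root by search.
Trying successive values, 22² = 484 ≡ 96 (mod 97). The other root is 97 − 22 = 75.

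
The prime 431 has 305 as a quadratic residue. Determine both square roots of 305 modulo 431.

Since 431 ≡ 3 (mod 4), a square root of 305 is 305^((431+1)/4) = 305^108 mod 431.
Repeated squaring: 305^2≡360, 305^4≡300, 305^8≡352, 305^16≡207, 305^32≡180, 305^64≡75 (mod 431).
305^108 = 305^(64+32+8+4) ≡ 264 (mod 431).
Check: 264² = 69696 ≡ 305 (mod 431). The two roots are 167 and 264.

167, 264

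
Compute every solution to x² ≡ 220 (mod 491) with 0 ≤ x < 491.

Since 491 ≡ 3 (mod 4), a square root of 220 is 220^((491+1)/4) = 220^123 mod 491.
Repeated squaring: 220^2≡282, 220^4≡473, 220^8≡324, 220^16≡393, 220^32≡275, 220^64≡11 (mod 491).
220^123 = 220^(64+32+16+8+2+1) ≡ 165 (mod 491).
Check: 165² = 27225 ≡ 220 (mod 491). The two roots are 165 and 326.

165, 326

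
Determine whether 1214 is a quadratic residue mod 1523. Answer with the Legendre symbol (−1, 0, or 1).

Pull out 2: since 1523 ≡ 3 (mod 8), (2/1523) = -1.
Reciprocity: 607 ≡ 3 and 1523 ≡ 3 (mod 4), so (607/1523) = −(1523/607).
Reduce top mod 607: now compute (309/607).
Reciprocity: 309 ≡ 1 and 607 ≡ 3 (mod 4), so (309/607) = +(607/309).
Reduce top mod 309: now compute (298/309).
Pull out 2: since 309 ≡ 5 (mod 8), (2/309) = -1.
Reciprocity: 149 ≡ 1 and 309 ≡ 1 (mod 4), so (149/309) = +(309/149).
Reduce top mod 149: now compute (11/149).
Reciprocity: 11 ≡ 3 and 149 ≡ 1 (mod 4), so (11/149) = +(149/11).
Reduce top mod 11: now compute (6/11).
Pull out 2: since 11 ≡ 3 (mod 8), (2/11) = -1.
Reciprocity: 3 ≡ 3 and 11 ≡ 3 (mod 4), so (3/11) = −(11/3).
Reduce top mod 3: now compute (2/3).
Pull out 2: since 3 ≡ 3 (mod 8), (2/3) = -1.
Reached (1/3) = 1. Collecting the sign flips along the way, the symbol is +1.

1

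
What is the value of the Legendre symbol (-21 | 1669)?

First reduce: -21 ≡ 1648 (mod 1669).
Pull out 2^4: since 1669 ≡ 5 (mod 8), (2/1669) = -1, so (2/1669)^4 = +1.
Reciprocity: 103 ≡ 3 and 1669 ≡ 1 (mod 4), so (103/1669) = +(1669/103).
Reduce top mod 103: now compute (21/103).
Reciprocity: 21 ≡ 1 and 103 ≡ 3 (mod 4), so (21/103) = +(103/21).
Reduce top mod 21: now compute (19/21).
Reciprocity: 19 ≡ 3 and 21 ≡ 1 (mod 4), so (19/21) = +(21/19).
Reduce top mod 19: now compute (2/19).
Pull out 2: since 19 ≡ 3 (mod 8), (2/19) = -1.
Reached (1/19) = 1. Collecting the sign flips along the way, the symbol is -1.

-1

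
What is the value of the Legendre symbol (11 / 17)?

Reciprocity: 11 ≡ 3 and 17 ≡ 1 (mod 4), so (11/17) = +(17/11).
Reduce top mod 11: now compute (6/11).
Pull out 2: since 11 ≡ 3 (mod 8), (2/11) = -1.
Reciprocity: 3 ≡ 3 and 11 ≡ 3 (mod 4), so (3/11) = −(11/3).
Reduce top mod 3: now compute (2/3).
Pull out 2: since 3 ≡ 3 (mod 8), (2/3) = -1.
Reached (1/3) = 1. Collecting the sign flips along the way, the symbol is -1.

-1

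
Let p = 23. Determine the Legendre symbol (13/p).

Reciprocity: 13 ≡ 1 and 23 ≡ 3 (mod 4), so (13/23) = +(23/13).
Reduce top mod 13: now compute (10/13).
Pull out 2: since 13 ≡ 5 (mod 8), (2/13) = -1.
Reciprocity: 5 ≡ 1 and 13 ≡ 1 (mod 4), so (5/13) = +(13/5).
Reduce top mod 5: now compute (3/5).
Reciprocity: 3 ≡ 3 and 5 ≡ 1 (mod 4), so (3/5) = +(5/3).
Reduce top mod 3: now compute (2/3).
Pull out 2: since 3 ≡ 3 (mod 8), (2/3) = -1.
Reached (1/3) = 1. Collecting the sign flips along the way, the symbol is +1.

1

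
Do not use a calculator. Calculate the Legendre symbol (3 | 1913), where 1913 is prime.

Reciprocity: 3 ≡ 3 and 1913 ≡ 1 (mod 4), so (3/1913) = +(1913/3).
Reduce top mod 3: now compute (2/3).
Pull out 2: since 3 ≡ 3 (mod 8), (2/3) = -1.
Reached (1/3) = 1. Collecting the sign flips along the way, the symbol is -1.

-1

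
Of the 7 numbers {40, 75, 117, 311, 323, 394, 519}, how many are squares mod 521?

(40/521) = +1 → QR.
(75/521) = -1 → non-residue.
(117/521) = +1 → QR.
(311/521) = +1 → QR.
(323/521) = +1 → QR.
(394/521) = +1 → QR.
(519/521) = +1 → QR.
Total quadratic residues among the 7: 6.

6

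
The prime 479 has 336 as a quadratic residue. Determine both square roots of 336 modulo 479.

78, 401

Since 479 ≡ 3 (mod 4), a square root of 336 is 336^((479+1)/4) = 336^120 mod 479.
Repeated squaring: 336^2≡331, 336^4≡349, 336^8≡135, 336^16≡23, 336^32≡50, 336^64≡105 (mod 479).
336^120 = 336^(64+32+16+8) ≡ 401 (mod 479).
Check: 401² = 160801 ≡ 336 (mod 479). The two roots are 78 and 401.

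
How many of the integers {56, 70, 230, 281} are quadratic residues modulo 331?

4

(56/331) = +1 → QR.
(70/331) = +1 → QR.
(230/331) = +1 → QR.
(281/331) = +1 → QR.
Total quadratic residues among the 4: 4.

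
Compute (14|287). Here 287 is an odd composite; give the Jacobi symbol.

Pull out 2: since 287 ≡ 7 (mod 8), (2/287) = +1.
Reciprocity: 7 ≡ 3 and 287 ≡ 3 (mod 4), so (7/287) = −(287/7).
Reduce top mod 7: now compute (0/7).
Top reduces to 0: gcd > 1, so the symbol is 0.

0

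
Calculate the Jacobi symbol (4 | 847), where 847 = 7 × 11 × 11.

1

Pull out 2^2: since 847 ≡ 7 (mod 8), (2/847) = +1, so (2/847)^2 = +1.
Reached (1/847) = 1. Collecting the sign flips along the way, the symbol is +1.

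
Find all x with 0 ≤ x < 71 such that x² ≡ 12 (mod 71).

15, 56

Since 71 ≡ 3 (mod 4), a square root of 12 is 12^((71+1)/4) = 12^18 mod 71.
Repeated squaring: 12^2≡2, 12^4≡4, 12^8≡16, 12^16≡43 (mod 71).
12^18 = 12^(16+2) ≡ 15 (mod 71).
Check: 15² = 225 ≡ 12 (mod 71). The two roots are 15 and 56.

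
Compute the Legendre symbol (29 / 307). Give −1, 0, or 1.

-1

Euler's criterion: (29/307) ≡ 29^153 (mod 307).
29^2 ≡ 227 (mod 307)
29^4 ≡ 260 (mod 307)
29^8 ≡ 60 (mod 307)
29^16 ≡ 223 (mod 307)
29^32 ≡ 302 (mod 307)
29^64 ≡ 25 (mod 307)
29^128 ≡ 11 (mod 307)
29^153 = 29^(128+16+8+1) ≡ 306 (mod 307).
Result is 306 ≡ −1, so (29/307) = −1.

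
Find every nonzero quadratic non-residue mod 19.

2,3,8,10,12,13,14,15,18

Square k = 1,…,9 (k and 19−k give the same square):
1²=1, 2²=4, 3²=9, 4²=16, 5²≡6, 6²≡17, 7²≡11, 8²≡7, 9²≡5 (mod 19).
The residues are {1, 4, 5, 6, 7, 9, 11, 16, 17}; the non-residues are the remaining 9 nonzero classes.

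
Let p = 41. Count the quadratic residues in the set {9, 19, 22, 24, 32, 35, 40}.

3

(9/41) = +1 → QR.
(19/41) = -1 → non-residue.
(22/41) = -1 → non-residue.
(24/41) = -1 → non-residue.
(32/41) = +1 → QR.
(35/41) = -1 → non-residue.
(40/41) = +1 → QR.
Total quadratic residues among the 7: 3.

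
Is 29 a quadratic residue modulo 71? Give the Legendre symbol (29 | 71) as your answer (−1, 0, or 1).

Reciprocity: 29 ≡ 1 and 71 ≡ 3 (mod 4), so (29/71) = +(71/29).
Reduce top mod 29: now compute (13/29).
Reciprocity: 13 ≡ 1 and 29 ≡ 1 (mod 4), so (13/29) = +(29/13).
Reduce top mod 13: now compute (3/13).
Reciprocity: 3 ≡ 3 and 13 ≡ 1 (mod 4), so (3/13) = +(13/3).
Reduce top mod 3: now compute (1/3).
Reached (1/3) = 1. Collecting the sign flips along the way, the symbol is +1.

1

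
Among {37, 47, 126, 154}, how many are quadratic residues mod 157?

4

(37/157) = +1 → QR.
(47/157) = +1 → QR.
(126/157) = +1 → QR.
(154/157) = +1 → QR.
Total quadratic residues among the 4: 4.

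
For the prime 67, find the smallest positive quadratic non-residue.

2

(2/67) = −1, so 2 is the smallest positive non-residue mod 67.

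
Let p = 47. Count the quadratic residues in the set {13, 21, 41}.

1

(13/47) = -1 → non-residue.
(21/47) = +1 → QR.
(41/47) = -1 → non-residue.
Total quadratic residues among the 3: 1.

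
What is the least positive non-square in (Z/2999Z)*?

(2/2999) = +1, so 2 is a residue.
(3/2999) = +1, so 3 is a residue.
(4/2999) = +1, so 4 is a residue.
(5/2999) = +1, so 5 is a residue.
(6/2999) = +1, so 6 is a residue.
(7/2999) = +1, so 7 is a residue.
(8/2999) = +1, so 8 is a residue.
(9/2999) = +1, so 9 is a residue.
(10/2999) = +1, so 10 is a residue.
(11/2999) = +1, so 11 is a residue.
(12/2999) = +1, so 12 is a residue.
(13/2999) = +1, so 13 is a residue.
(14/2999) = +1, so 14 is a residue.
(15/2999) = +1, so 15 is a residue.
(16/2999) = +1, so 16 is a residue.
(17/2999) = −1, so 17 is the smallest positive non-residue mod 2999.

17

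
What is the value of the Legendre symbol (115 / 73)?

-1

Euler's criterion: (115/73) ≡ 42^36 (mod 73).
42^2 ≡ 12 (mod 73)
42^4 ≡ 71 (mod 73)
42^8 ≡ 4 (mod 73)
42^16 ≡ 16 (mod 73)
42^32 ≡ 37 (mod 73)
42^36 = 42^(32+4) ≡ 72 (mod 73).
Result is 72 ≡ −1, so (115/73) = −1.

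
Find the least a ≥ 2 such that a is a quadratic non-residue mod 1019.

(2/1019) = −1, so 2 is the smallest positive non-residue mod 1019.

2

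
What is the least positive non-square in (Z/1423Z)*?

3

(2/1423) = +1, so 2 is a residue.
(3/1423) = −1, so 3 is the smallest positive non-residue mod 1423.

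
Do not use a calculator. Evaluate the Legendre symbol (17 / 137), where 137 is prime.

Euler's criterion: (17/137) ≡ 17^68 (mod 137).
17^2 ≡ 15 (mod 137)
17^4 ≡ 88 (mod 137)
17^8 ≡ 72 (mod 137)
17^16 ≡ 115 (mod 137)
17^32 ≡ 73 (mod 137)
17^64 ≡ 123 (mod 137)
17^68 = 17^(64+4) ≡ 1 (mod 137).
Result is 1, so (17/137) = 1.

1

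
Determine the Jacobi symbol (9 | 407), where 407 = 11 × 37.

Reciprocity: 9 ≡ 1 and 407 ≡ 3 (mod 4), so (9/407) = +(407/9).
Reduce top mod 9: now compute (2/9).
Pull out 2: since 9 ≡ 1 (mod 8), (2/9) = +1.
Reached (1/9) = 1. Collecting the sign flips along the way, the symbol is +1.

1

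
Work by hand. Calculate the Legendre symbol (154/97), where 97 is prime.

-1

First reduce: 154 ≡ 57 (mod 97).
Reciprocity: 57 ≡ 1 and 97 ≡ 1 (mod 4), so (57/97) = +(97/57).
Reduce top mod 57: now compute (40/57).
Pull out 2^3: since 57 ≡ 1 (mod 8), (2/57) = +1, so (2/57)^3 = +1.
Reciprocity: 5 ≡ 1 and 57 ≡ 1 (mod 4), so (5/57) = +(57/5).
Reduce top mod 5: now compute (2/5).
Pull out 2: since 5 ≡ 5 (mod 8), (2/5) = -1.
Reached (1/5) = 1. Collecting the sign flips along the way, the symbol is -1.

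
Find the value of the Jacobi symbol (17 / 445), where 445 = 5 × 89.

-1

Reciprocity: 17 ≡ 1 and 445 ≡ 1 (mod 4), so (17/445) = +(445/17).
Reduce top mod 17: now compute (3/17).
Reciprocity: 3 ≡ 3 and 17 ≡ 1 (mod 4), so (3/17) = +(17/3).
Reduce top mod 3: now compute (2/3).
Pull out 2: since 3 ≡ 3 (mod 8), (2/3) = -1.
Reached (1/3) = 1. Collecting the sign flips along the way, the symbol is -1.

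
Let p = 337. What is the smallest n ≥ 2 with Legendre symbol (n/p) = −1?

(2/337) = +1, so 2 is a residue.
(3/337) = +1, so 3 is a residue.
(4/337) = +1, so 4 is a residue.
(5/337) = −1, so 5 is the smallest positive non-residue mod 337.

5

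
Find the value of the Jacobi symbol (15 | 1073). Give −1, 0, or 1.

Reciprocity: 15 ≡ 3 and 1073 ≡ 1 (mod 4), so (15/1073) = +(1073/15).
Reduce top mod 15: now compute (8/15).
Pull out 2^3: since 15 ≡ 7 (mod 8), (2/15) = +1, so (2/15)^3 = +1.
Reached (1/15) = 1. Collecting the sign flips along the way, the symbol is +1.

1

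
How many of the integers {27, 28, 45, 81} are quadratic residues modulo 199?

3

(27/199) = -1 → non-residue.
(28/199) = +1 → QR.
(45/199) = +1 → QR.
(81/199) = +1 → QR.
Total quadratic residues among the 4: 3.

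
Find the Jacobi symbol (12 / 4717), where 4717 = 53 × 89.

1

Pull out 2^2: since 4717 ≡ 5 (mod 8), (2/4717) = -1, so (2/4717)^2 = +1.
Reciprocity: 3 ≡ 3 and 4717 ≡ 1 (mod 4), so (3/4717) = +(4717/3).
Reduce top mod 3: now compute (1/3).
Reached (1/3) = 1. Collecting the sign flips along the way, the symbol is +1.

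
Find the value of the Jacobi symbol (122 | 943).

-1

Pull out 2: since 943 ≡ 7 (mod 8), (2/943) = +1.
Reciprocity: 61 ≡ 1 and 943 ≡ 3 (mod 4), so (61/943) = +(943/61).
Reduce top mod 61: now compute (28/61).
Pull out 2^2: since 61 ≡ 5 (mod 8), (2/61) = -1, so (2/61)^2 = +1.
Reciprocity: 7 ≡ 3 and 61 ≡ 1 (mod 4), so (7/61) = +(61/7).
Reduce top mod 7: now compute (5/7).
Reciprocity: 5 ≡ 1 and 7 ≡ 3 (mod 4), so (5/7) = +(7/5).
Reduce top mod 5: now compute (2/5).
Pull out 2: since 5 ≡ 5 (mod 8), (2/5) = -1.
Reached (1/5) = 1. Collecting the sign flips along the way, the symbol is -1.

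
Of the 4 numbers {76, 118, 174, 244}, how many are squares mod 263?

(76/263) = -1 → non-residue.
(118/263) = -1 → non-residue.
(174/263) = -1 → non-residue.
(244/263) = +1 → QR.
Total quadratic residues among the 4: 1.

1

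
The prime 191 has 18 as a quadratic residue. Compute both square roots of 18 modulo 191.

Since 191 ≡ 3 (mod 4), a square root of 18 is 18^((191+1)/4) = 18^48 mod 191.
Repeated squaring: 18^2≡133, 18^4≡117, 18^8≡128, 18^16≡149, 18^32≡45 (mod 191).
18^48 = 18^(32+16) ≡ 20 (mod 191).
Check: 20² = 400 ≡ 18 (mod 191). The two roots are 20 and 171.

20, 171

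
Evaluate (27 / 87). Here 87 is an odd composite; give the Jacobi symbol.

Reciprocity: 27 ≡ 3 and 87 ≡ 3 (mod 4), so (27/87) = −(87/27).
Reduce top mod 27: now compute (6/27).
Pull out 2: since 27 ≡ 3 (mod 8), (2/27) = -1.
Reciprocity: 3 ≡ 3 and 27 ≡ 3 (mod 4), so (3/27) = −(27/3).
Reduce top mod 3: now compute (0/3).
Top reduces to 0: gcd > 1, so the symbol is 0.

0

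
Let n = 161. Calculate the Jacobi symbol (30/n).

Pull out 2: since 161 ≡ 1 (mod 8), (2/161) = +1.
Reciprocity: 15 ≡ 3 and 161 ≡ 1 (mod 4), so (15/161) = +(161/15).
Reduce top mod 15: now compute (11/15).
Reciprocity: 11 ≡ 3 and 15 ≡ 3 (mod 4), so (11/15) = −(15/11).
Reduce top mod 11: now compute (4/11).
Pull out 2^2: since 11 ≡ 3 (mod 8), (2/11) = -1, so (2/11)^2 = +1.
Reached (1/11) = 1. Collecting the sign flips along the way, the symbol is -1.

-1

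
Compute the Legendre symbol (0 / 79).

0

Top reduces to 0: gcd > 1, so the symbol is 0.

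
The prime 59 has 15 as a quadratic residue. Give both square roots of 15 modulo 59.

Since 59 ≡ 3 (mod 4), a square root of 15 is 15^((59+1)/4) = 15^15 mod 59.
Repeated squaring: 15^2≡48, 15^4≡3, 15^8≡9 (mod 59).
15^15 = 15^(8+4+2+1) ≡ 29 (mod 59).
Check: 29² = 841 ≡ 15 (mod 59). The two roots are 29 and 30.

29, 30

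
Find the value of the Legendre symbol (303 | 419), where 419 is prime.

-1

Reciprocity: 303 ≡ 3 and 419 ≡ 3 (mod 4), so (303/419) = −(419/303).
Reduce top mod 303: now compute (116/303).
Pull out 2^2: since 303 ≡ 7 (mod 8), (2/303) = +1, so (2/303)^2 = +1.
Reciprocity: 29 ≡ 1 and 303 ≡ 3 (mod 4), so (29/303) = +(303/29).
Reduce top mod 29: now compute (13/29).
Reciprocity: 13 ≡ 1 and 29 ≡ 1 (mod 4), so (13/29) = +(29/13).
Reduce top mod 13: now compute (3/13).
Reciprocity: 3 ≡ 3 and 13 ≡ 1 (mod 4), so (3/13) = +(13/3).
Reduce top mod 3: now compute (1/3).
Reached (1/3) = 1. Collecting the sign flips along the way, the symbol is -1.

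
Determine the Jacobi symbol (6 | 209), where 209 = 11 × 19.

Pull out 2: since 209 ≡ 1 (mod 8), (2/209) = +1.
Reciprocity: 3 ≡ 3 and 209 ≡ 1 (mod 4), so (3/209) = +(209/3).
Reduce top mod 3: now compute (2/3).
Pull out 2: since 3 ≡ 3 (mod 8), (2/3) = -1.
Reached (1/3) = 1. Collecting the sign flips along the way, the symbol is -1.

-1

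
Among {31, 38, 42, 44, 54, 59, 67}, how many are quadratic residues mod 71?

2

(31/71) = -1 → non-residue.
(38/71) = +1 → QR.
(42/71) = -1 → non-residue.
(44/71) = -1 → non-residue.
(54/71) = +1 → QR.
(59/71) = -1 → non-residue.
(67/71) = -1 → non-residue.
Total quadratic residues among the 7: 2.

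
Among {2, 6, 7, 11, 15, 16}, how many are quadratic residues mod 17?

3

(2/17) = +1 → QR.
(6/17) = -1 → non-residue.
(7/17) = -1 → non-residue.
(11/17) = -1 → non-residue.
(15/17) = +1 → QR.
(16/17) = +1 → QR.
Total quadratic residues among the 6: 3.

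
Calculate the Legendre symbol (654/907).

1

Pull out 2: since 907 ≡ 3 (mod 8), (2/907) = -1.
Reciprocity: 327 ≡ 3 and 907 ≡ 3 (mod 4), so (327/907) = −(907/327).
Reduce top mod 327: now compute (253/327).
Reciprocity: 253 ≡ 1 and 327 ≡ 3 (mod 4), so (253/327) = +(327/253).
Reduce top mod 253: now compute (74/253).
Pull out 2: since 253 ≡ 5 (mod 8), (2/253) = -1.
Reciprocity: 37 ≡ 1 and 253 ≡ 1 (mod 4), so (37/253) = +(253/37).
Reduce top mod 37: now compute (31/37).
Reciprocity: 31 ≡ 3 and 37 ≡ 1 (mod 4), so (31/37) = +(37/31).
Reduce top mod 31: now compute (6/31).
Pull out 2: since 31 ≡ 7 (mod 8), (2/31) = +1.
Reciprocity: 3 ≡ 3 and 31 ≡ 3 (mod 4), so (3/31) = −(31/3).
Reduce top mod 3: now compute (1/3).
Reached (1/3) = 1. Collecting the sign flips along the way, the symbol is +1.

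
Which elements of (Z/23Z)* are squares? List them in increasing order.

Square k = 1,…,11 (k and 23−k give the same square):
1²=1, 2²=4, 3²=9, 4²=16, 5²≡2, 6²≡13, 7²≡3, 8²≡18, 9²≡12, 10²≡8, 11²≡6 (mod 23).
So the quadratic residues mod 23 are {1, 2, 3, 4, 6, 8, 9, 12, 13, 16, 18}.

1, 2, 3, 4, 6, 8, 9, 12, 13, 16, 18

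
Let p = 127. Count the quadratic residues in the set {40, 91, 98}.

1

(40/127) = -1 → non-residue.
(91/127) = -1 → non-residue.
(98/127) = +1 → QR.
Total quadratic residues among the 3: 1.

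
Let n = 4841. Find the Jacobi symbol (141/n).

Reciprocity: 141 ≡ 1 and 4841 ≡ 1 (mod 4), so (141/4841) = +(4841/141).
Reduce top mod 141: now compute (47/141).
Reciprocity: 47 ≡ 3 and 141 ≡ 1 (mod 4), so (47/141) = +(141/47).
Reduce top mod 47: now compute (0/47).
Top reduces to 0: gcd > 1, so the symbol is 0.

0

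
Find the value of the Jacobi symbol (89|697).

Reciprocity: 89 ≡ 1 and 697 ≡ 1 (mod 4), so (89/697) = +(697/89).
Reduce top mod 89: now compute (74/89).
Pull out 2: since 89 ≡ 1 (mod 8), (2/89) = +1.
Reciprocity: 37 ≡ 1 and 89 ≡ 1 (mod 4), so (37/89) = +(89/37).
Reduce top mod 37: now compute (15/37).
Reciprocity: 15 ≡ 3 and 37 ≡ 1 (mod 4), so (15/37) = +(37/15).
Reduce top mod 15: now compute (7/15).
Reciprocity: 7 ≡ 3 and 15 ≡ 3 (mod 4), so (7/15) = −(15/7).
Reduce top mod 7: now compute (1/7).
Reached (1/7) = 1. Collecting the sign flips along the way, the symbol is -1.

-1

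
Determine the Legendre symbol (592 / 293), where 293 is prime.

1

First reduce: 592 ≡ 6 (mod 293).
Pull out 2: since 293 ≡ 5 (mod 8), (2/293) = -1.
Reciprocity: 3 ≡ 3 and 293 ≡ 1 (mod 4), so (3/293) = +(293/3).
Reduce top mod 3: now compute (2/3).
Pull out 2: since 3 ≡ 3 (mod 8), (2/3) = -1.
Reached (1/3) = 1. Collecting the sign flips along the way, the symbol is +1.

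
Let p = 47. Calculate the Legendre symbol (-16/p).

First reduce: -16 ≡ 31 (mod 47).
Reciprocity: 31 ≡ 3 and 47 ≡ 3 (mod 4), so (31/47) = −(47/31).
Reduce top mod 31: now compute (16/31).
Pull out 2^4: since 31 ≡ 7 (mod 8), (2/31) = +1, so (2/31)^4 = +1.
Reached (1/31) = 1. Collecting the sign flips along the way, the symbol is -1.

-1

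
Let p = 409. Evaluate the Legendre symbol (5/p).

1

Euler's criterion: (5/409) ≡ 5^204 (mod 409).
5^2 ≡ 25 (mod 409)
5^4 ≡ 216 (mod 409)
5^8 ≡ 30 (mod 409)
5^16 ≡ 82 (mod 409)
5^32 ≡ 180 (mod 409)
5^64 ≡ 89 (mod 409)
5^128 ≡ 150 (mod 409)
5^204 = 5^(128+64+8+4) ≡ 1 (mod 409).
Result is 1, so (5/409) = 1.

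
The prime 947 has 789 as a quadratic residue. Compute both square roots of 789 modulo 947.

450, 497

Since 947 ≡ 3 (mod 4), a square root of 789 is 789^((947+1)/4) = 789^237 mod 947.
Repeated squaring: 789^2≡342, 789^4≡483, 789^8≡327, 789^16≡865, 789^32≡95, 789^64≡502, 789^128≡102 (mod 947).
789^237 = 789^(128+64+32+8+4+1) ≡ 497 (mod 947).
Check: 497² = 247009 ≡ 789 (mod 947). The two roots are 450 and 497.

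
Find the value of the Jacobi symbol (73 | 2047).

Reciprocity: 73 ≡ 1 and 2047 ≡ 3 (mod 4), so (73/2047) = +(2047/73).
Reduce top mod 73: now compute (3/73).
Reciprocity: 3 ≡ 3 and 73 ≡ 1 (mod 4), so (3/73) = +(73/3).
Reduce top mod 3: now compute (1/3).
Reached (1/3) = 1. Collecting the sign flips along the way, the symbol is +1.

1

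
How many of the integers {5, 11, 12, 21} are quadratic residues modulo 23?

1

(5/23) = -1 → non-residue.
(11/23) = -1 → non-residue.
(12/23) = +1 → QR.
(21/23) = -1 → non-residue.
Total quadratic residues among the 4: 1.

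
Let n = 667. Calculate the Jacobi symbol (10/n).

Pull out 2: since 667 ≡ 3 (mod 8), (2/667) = -1.
Reciprocity: 5 ≡ 1 and 667 ≡ 3 (mod 4), so (5/667) = +(667/5).
Reduce top mod 5: now compute (2/5).
Pull out 2: since 5 ≡ 5 (mod 8), (2/5) = -1.
Reached (1/5) = 1. Collecting the sign flips along the way, the symbol is +1.

1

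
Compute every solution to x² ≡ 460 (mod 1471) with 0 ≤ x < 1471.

Since 1471 ≡ 3 (mod 4), a square root of 460 is 460^((1471+1)/4) = 460^368 mod 1471.
Repeated squaring: 460^2≡1247, 460^4≡162, 460^8≡1237, 460^16≡329, 460^32≡858, 460^64≡664, 460^128≡1067, 460^256≡1406 (mod 1471).
460^368 = 460^(256+64+32+16) ≡ 129 (mod 1471).
Check: 129² = 16641 ≡ 460 (mod 1471). The two roots are 129 and 1342.

129, 1342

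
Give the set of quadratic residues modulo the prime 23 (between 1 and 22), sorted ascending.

1 2 3 4 6 8 9 12 13 16 18

Square k = 1,…,11 (k and 23−k give the same square):
1²=1, 2²=4, 3²=9, 4²=16, 5²≡2, 6²≡13, 7²≡3, 8²≡18, 9²≡12, 10²≡8, 11²≡6 (mod 23).
So the quadratic residues mod 23 are {1, 2, 3, 4, 6, 8, 9, 12, 13, 16, 18}.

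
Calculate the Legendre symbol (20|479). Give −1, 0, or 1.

1

Pull out 2^2: since 479 ≡ 7 (mod 8), (2/479) = +1, so (2/479)^2 = +1.
Reciprocity: 5 ≡ 1 and 479 ≡ 3 (mod 4), so (5/479) = +(479/5).
Reduce top mod 5: now compute (4/5).
Pull out 2^2: since 5 ≡ 5 (mod 8), (2/5) = -1, so (2/5)^2 = +1.
Reached (1/5) = 1. Collecting the sign flips along the way, the symbol is +1.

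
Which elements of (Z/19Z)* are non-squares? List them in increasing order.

Square k = 1,…,9 (k and 19−k give the same square):
1²=1, 2²=4, 3²=9, 4²=16, 5²≡6, 6²≡17, 7²≡11, 8²≡7, 9²≡5 (mod 19).
The residues are {1, 4, 5, 6, 7, 9, 11, 16, 17}; the non-residues are the remaining 9 nonzero classes.

2,3,8,10,12,13,14,15,18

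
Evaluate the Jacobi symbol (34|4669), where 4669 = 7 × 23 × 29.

Pull out 2: since 4669 ≡ 5 (mod 8), (2/4669) = -1.
Reciprocity: 17 ≡ 1 and 4669 ≡ 1 (mod 4), so (17/4669) = +(4669/17).
Reduce top mod 17: now compute (11/17).
Reciprocity: 11 ≡ 3 and 17 ≡ 1 (mod 4), so (11/17) = +(17/11).
Reduce top mod 11: now compute (6/11).
Pull out 2: since 11 ≡ 3 (mod 8), (2/11) = -1.
Reciprocity: 3 ≡ 3 and 11 ≡ 3 (mod 4), so (3/11) = −(11/3).
Reduce top mod 3: now compute (2/3).
Pull out 2: since 3 ≡ 3 (mod 8), (2/3) = -1.
Reached (1/3) = 1. Collecting the sign flips along the way, the symbol is +1.

1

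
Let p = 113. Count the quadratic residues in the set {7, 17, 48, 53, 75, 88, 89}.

(7/113) = +1 → QR.
(17/113) = -1 → non-residue.
(48/113) = -1 → non-residue.
(53/113) = +1 → QR.
(75/113) = -1 → non-residue.
(88/113) = +1 → QR.
(89/113) = -1 → non-residue.
Total quadratic residues among the 7: 3.

3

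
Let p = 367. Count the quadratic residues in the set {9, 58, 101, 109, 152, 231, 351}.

3

(9/367) = +1 → QR.
(58/367) = -1 → non-residue.
(101/367) = +1 → QR.
(109/367) = -1 → non-residue.
(152/367) = -1 → non-residue.
(231/367) = +1 → QR.
(351/367) = -1 → non-residue.
Total quadratic residues among the 7: 3.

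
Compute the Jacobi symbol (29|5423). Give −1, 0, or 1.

0

Reciprocity: 29 ≡ 1 and 5423 ≡ 3 (mod 4), so (29/5423) = +(5423/29).
Reduce top mod 29: now compute (0/29).
Top reduces to 0: gcd > 1, so the symbol is 0.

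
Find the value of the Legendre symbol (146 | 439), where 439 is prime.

Pull out 2: since 439 ≡ 7 (mod 8), (2/439) = +1.
Reciprocity: 73 ≡ 1 and 439 ≡ 3 (mod 4), so (73/439) = +(439/73).
Reduce top mod 73: now compute (1/73).
Reached (1/73) = 1. Collecting the sign flips along the way, the symbol is +1.

1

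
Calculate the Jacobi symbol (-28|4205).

-1

First reduce: -28 ≡ 4177 (mod 4205).
Reciprocity: 4177 ≡ 1 and 4205 ≡ 1 (mod 4), so (4177/4205) = +(4205/4177).
Reduce top mod 4177: now compute (28/4177).
Pull out 2^2: since 4177 ≡ 1 (mod 8), (2/4177) = +1, so (2/4177)^2 = +1.
Reciprocity: 7 ≡ 3 and 4177 ≡ 1 (mod 4), so (7/4177) = +(4177/7).
Reduce top mod 7: now compute (5/7).
Reciprocity: 5 ≡ 1 and 7 ≡ 3 (mod 4), so (5/7) = +(7/5).
Reduce top mod 5: now compute (2/5).
Pull out 2: since 5 ≡ 5 (mod 8), (2/5) = -1.
Reached (1/5) = 1. Collecting the sign flips along the way, the symbol is -1.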